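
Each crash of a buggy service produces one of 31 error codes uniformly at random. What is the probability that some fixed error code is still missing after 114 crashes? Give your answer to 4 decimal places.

On each crash the fixed error code fails to appear with probability 30/31.
P(still missing after 114) = (30/31)^114 = 0.02380.

0.0238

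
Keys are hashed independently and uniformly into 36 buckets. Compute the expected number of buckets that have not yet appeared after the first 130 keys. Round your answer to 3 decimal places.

For each bucket, P(unseen after 130) = (35/36)^130 = 0.0257.
By linearity of expectation, E[unseen] = 36·(35/36)^130 = 0.9243.

0.924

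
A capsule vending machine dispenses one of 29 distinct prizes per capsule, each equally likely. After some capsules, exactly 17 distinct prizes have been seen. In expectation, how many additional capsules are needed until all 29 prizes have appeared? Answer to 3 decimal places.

89.993

With k distinct prizes already seen, the next new one takes an expected 29/(29-k) capsules.
Sum over k = 17,...,28: E = 29/12 + 29/11 + 29/10 + ... + 29/2 + 29/1 = 89.9931.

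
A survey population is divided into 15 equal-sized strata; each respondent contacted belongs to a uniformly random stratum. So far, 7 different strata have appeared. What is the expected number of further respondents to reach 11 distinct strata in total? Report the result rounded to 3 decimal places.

9.518

From k distinct to k+1 distinct takes on average 15/(15-k) respondents.
Sum over k = 7,...,10: E = 15/8 + 15/7 + 15/6 + 15/5 = 9.5179.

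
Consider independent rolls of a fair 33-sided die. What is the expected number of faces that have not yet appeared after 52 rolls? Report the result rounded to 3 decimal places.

6.662

For each face, P(unseen after 52) = (32/33)^52 = 0.2019.
By linearity of expectation, E[unseen] = 33·(32/33)^52 = 6.6617.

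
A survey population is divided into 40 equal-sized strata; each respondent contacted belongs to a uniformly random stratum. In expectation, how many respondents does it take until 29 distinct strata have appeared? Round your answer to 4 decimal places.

Going from k to k+1 distinct takes a geometric number of respondents with mean 40/(40-k).
Sum over k = 0,...,28: E = 40/40 + 40/39 + 40/38 + ... + 40/13 + 40/12 = 50.34663.

50.3466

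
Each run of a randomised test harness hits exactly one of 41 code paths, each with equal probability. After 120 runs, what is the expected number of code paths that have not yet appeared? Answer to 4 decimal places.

For each code path, P(unseen after 120) = (40/41)^120 = 0.05166.
By linearity of expectation, E[unseen] = 41·(40/41)^120 = 2.11797.

2.1180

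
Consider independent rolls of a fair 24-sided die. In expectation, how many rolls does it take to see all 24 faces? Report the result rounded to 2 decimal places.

The wait to go from k to k+1 distinct faces is geometric with mean 24/(24-k).
E[T] = 24/24 + 24/23 + 24/22 + ... + 24/2 + 24/1 = 24·H_{24}.
H_{24} = 3.776, so E[T] = 90.623.

90.62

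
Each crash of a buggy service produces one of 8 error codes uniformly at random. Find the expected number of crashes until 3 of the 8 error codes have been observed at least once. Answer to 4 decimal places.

3.4762

Going from k to k+1 distinct takes a geometric number of crashes with mean 8/(8-k).
Sum over k = 0,...,2: E = 8/8 + 8/7 + 8/6 = 3.47619.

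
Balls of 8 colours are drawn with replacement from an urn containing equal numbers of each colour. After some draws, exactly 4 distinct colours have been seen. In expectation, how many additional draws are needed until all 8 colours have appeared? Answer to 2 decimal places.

16.67

From k distinct to k+1 distinct takes on average 8/(8-k) draws.
Sum over k = 4,...,7: E = 8/4 + 8/3 + 8/2 + 8/1 = 16.667.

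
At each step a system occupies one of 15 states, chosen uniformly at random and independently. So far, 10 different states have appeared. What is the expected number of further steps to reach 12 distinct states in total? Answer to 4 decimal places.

From k distinct to k+1 distinct takes on average 15/(15-k) steps.
Sum over k = 10,...,11: E = 15/5 + 15/4 = 6.75000.

6.7500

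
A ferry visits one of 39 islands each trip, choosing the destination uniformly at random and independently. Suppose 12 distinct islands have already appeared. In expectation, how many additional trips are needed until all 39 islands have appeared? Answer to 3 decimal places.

151.767

From k distinct to k+1 distinct takes on average 39/(39-k) trips.
Sum over k = 12,...,38: E = 39/27 + 39/26 + 39/25 + ... + 39/2 + 39/1 = 151.7668.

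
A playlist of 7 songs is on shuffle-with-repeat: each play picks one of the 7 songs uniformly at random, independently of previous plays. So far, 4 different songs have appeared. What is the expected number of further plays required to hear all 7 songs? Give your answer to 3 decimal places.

With k distinct songs already seen, the next new one takes an expected 7/(7-k) plays.
Sum over k = 4,...,6: E = 7/3 + 7/2 + 7/1 = 12.8333.

12.833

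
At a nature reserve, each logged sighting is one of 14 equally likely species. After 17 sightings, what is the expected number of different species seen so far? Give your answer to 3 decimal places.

10.028

For each species, P(seen in 17 sightings) = 1 - (13/14)^17 = 0.7163.
By linearity of expectation, E[distinct seen] = 14·(1 - (13/14)^17) = 10.0282.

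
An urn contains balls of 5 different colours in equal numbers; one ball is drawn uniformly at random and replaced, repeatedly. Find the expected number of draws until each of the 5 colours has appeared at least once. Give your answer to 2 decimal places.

11.42

Split into phases: going from k distinct to k+1 distinct takes on average 5/(5-k) draws.
E[T] = 5/5 + 5/4 + 5/3 + 5/2 + 5/1 = 5·H_{5}.
H_{5} = 2.283, so E[T] = 11.417.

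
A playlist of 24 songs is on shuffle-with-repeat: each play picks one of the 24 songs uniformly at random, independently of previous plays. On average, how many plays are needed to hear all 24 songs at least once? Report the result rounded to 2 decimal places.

Split into phases: going from k distinct to k+1 distinct takes on average 24/(24-k) plays.
E[T] = 24/24 + 24/23 + 24/22 + ... + 24/2 + 24/1 = 24·H_{24}.
H_{24} = 3.776, so E[T] = 90.623.

90.62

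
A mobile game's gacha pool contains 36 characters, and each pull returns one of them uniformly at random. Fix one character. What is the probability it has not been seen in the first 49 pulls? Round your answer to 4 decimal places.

Each pull misses the fixed character with probability (36-1)/36 = 35/36, independently.
P(still missing after 49) = (35/36)^49 = 0.25148.

0.2515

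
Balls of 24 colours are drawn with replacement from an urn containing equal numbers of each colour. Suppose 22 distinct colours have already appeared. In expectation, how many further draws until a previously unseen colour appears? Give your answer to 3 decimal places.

12.000

Each draw yields a new colour with probability (24-22)/24 = 2/24, so the wait is geometric with mean 24/2.
E = 24/2 = 12.0000.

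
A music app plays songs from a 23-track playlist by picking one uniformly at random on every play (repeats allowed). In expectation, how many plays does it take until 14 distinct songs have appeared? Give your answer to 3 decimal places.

20.822

Going from k to k+1 distinct takes a geometric number of plays with mean 23/(23-k).
Sum over k = 0,...,13: E = 23/23 + 23/22 + 23/21 + ... + 23/11 + 23/10 = 20.8224.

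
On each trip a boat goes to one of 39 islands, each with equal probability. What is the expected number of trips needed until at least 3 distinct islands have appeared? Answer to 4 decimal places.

With k distinct islands already seen, the next new one arrives after an expected 39/(39-k) trips.
Sum over k = 0,...,2: E = 39/39 + 39/38 + 39/37 = 3.08037.

3.0804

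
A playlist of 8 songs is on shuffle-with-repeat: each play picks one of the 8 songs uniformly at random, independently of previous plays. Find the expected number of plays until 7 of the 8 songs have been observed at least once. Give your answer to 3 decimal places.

13.743

With k distinct songs already seen, the next new one arrives after an expected 8/(8-k) plays.
Sum over k = 0,...,6: E = 8/8 + 8/7 + 8/6 + ... + 8/3 + 8/2 = 13.7429.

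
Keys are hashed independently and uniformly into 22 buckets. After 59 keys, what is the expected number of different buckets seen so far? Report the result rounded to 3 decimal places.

20.586

For each bucket, P(seen in 59 keys) = 1 - (21/22)^59 = 0.9357.
By linearity of expectation, E[distinct seen] = 22·(1 - (21/22)^59) = 20.5861.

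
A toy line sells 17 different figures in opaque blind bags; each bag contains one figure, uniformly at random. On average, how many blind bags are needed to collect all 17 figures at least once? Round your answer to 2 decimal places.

58.47

After k distinct figures have appeared, the next blind bag gives a new one with probability (17-k)/17, so the expected wait for the (k+1)-th is 17/(17-k).
E[T] = 17/17 + 17/16 + 17/15 + ... + 17/2 + 17/1 = 17·H_{17}.
H_{17} = 3.440, so E[T] = 58.472.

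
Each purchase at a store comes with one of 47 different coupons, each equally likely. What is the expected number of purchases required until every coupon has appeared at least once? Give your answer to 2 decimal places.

208.58

The wait to go from k to k+1 distinct coupons is geometric with mean 47/(47-k).
E[T] = 47/47 + 47/46 + 47/45 + ... + 47/2 + 47/1 = 47·H_{47}.
H_{47} = 4.438, so E[T] = 208.584.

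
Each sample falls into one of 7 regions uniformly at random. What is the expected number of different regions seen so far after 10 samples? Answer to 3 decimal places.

5.502

For each region, P(seen in 10 samples) = 1 - (6/7)^10 = 0.7859.
By linearity of expectation, E[distinct seen] = 7·(1 - (6/7)^10) = 5.5016.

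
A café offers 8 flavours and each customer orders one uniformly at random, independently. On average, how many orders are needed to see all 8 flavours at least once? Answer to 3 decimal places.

21.743

The wait to go from k to k+1 distinct flavours is geometric with mean 8/(8-k).
E[T] = 8/8 + 8/7 + 8/6 + ... + 8/2 + 8/1 = 8·H_{8}.
H_{8} = 2.7179, so E[T] = 21.7429.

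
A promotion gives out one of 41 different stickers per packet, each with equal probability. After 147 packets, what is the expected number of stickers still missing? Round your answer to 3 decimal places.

1.087

For each sticker, P(unseen after 147) = (40/41)^147 = 0.0265.
By linearity of expectation, E[unseen] = 41·(40/41)^147 = 1.0874.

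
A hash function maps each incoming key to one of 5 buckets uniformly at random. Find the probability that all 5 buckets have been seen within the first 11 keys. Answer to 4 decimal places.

0.6064

Let A_i be the event that bucket i is missing after 11 keys. By inclusion–exclusion on the A_i,
P(all seen) = Σ_{j=0}^{5} (-1)^j C(5,j)((5-j)/5)^11
= 1.00000 - 0.42950 + 0.03628 - 0.00042 + 0.00000 - 0.00000
= 0.60636.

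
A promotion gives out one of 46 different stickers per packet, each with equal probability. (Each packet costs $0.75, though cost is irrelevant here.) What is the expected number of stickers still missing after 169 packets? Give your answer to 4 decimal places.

1.1210

For each sticker, P(unseen after 169) = (45/46)^169 = 0.02437.
By linearity of expectation, E[unseen] = 46·(45/46)^169 = 1.12098.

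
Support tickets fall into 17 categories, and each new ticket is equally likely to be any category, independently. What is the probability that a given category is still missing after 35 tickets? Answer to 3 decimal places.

0.120

Each ticket misses the fixed category with probability (17-1)/17 = 16/17, independently.
P(still missing after 35) = (16/17)^35 = 0.1198.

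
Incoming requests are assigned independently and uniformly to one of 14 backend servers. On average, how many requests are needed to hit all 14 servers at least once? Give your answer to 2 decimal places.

The wait to go from k to k+1 distinct servers is geometric with mean 14/(14-k).
E[T] = 14/14 + 14/13 + 14/12 + ... + 14/2 + 14/1 = 14·H_{14}.
H_{14} = 3.252, so E[T] = 45.522.

45.52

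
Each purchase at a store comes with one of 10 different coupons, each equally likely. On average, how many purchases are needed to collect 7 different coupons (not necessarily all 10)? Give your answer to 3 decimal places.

10.956

Going from k to k+1 distinct takes a geometric number of purchases with mean 10/(10-k).
Sum over k = 0,...,6: E = 10/10 + 10/9 + 10/8 + ... + 10/5 + 10/4 = 10.9563.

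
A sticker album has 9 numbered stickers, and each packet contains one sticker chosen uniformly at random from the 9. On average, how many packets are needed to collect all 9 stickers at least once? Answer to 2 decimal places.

After k distinct stickers have appeared, the next packet gives a new one with probability (9-k)/9, so the expected wait for the (k+1)-th is 9/(9-k).
E[T] = 9/9 + 9/8 + 9/7 + ... + 9/2 + 9/1 = 9·H_{9}.
H_{9} = 2.829, so E[T] = 25.461.

25.46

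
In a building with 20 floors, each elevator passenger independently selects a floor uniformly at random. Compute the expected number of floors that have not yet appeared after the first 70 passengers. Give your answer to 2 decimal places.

For each floor, P(unseen after 70) = (19/20)^70 = 0.028.
By linearity of expectation, E[unseen] = 20·(19/20)^70 = 0.552.

0.55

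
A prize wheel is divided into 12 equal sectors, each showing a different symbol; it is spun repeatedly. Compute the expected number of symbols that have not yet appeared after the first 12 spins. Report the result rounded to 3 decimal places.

For each symbol, P(unseen after 12) = (11/12)^12 = 0.3520.
By linearity of expectation, E[unseen] = 12·(11/12)^12 = 4.2239.

4.224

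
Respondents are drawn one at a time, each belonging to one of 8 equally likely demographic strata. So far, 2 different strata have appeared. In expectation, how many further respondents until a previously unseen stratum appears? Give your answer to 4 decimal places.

The number of respondents until the next new stratum is geometric with success probability 6/8, so its mean is 8/6.
E = 8/6 = 1.33333.

1.3333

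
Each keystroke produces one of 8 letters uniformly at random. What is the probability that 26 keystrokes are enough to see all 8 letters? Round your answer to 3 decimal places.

By inclusion–exclusion over which letters are missing,
P(all seen) = Σ_{j=0}^{8} (-1)^j C(8,j)((8-j)/8)^26
= 1.0000 - 0.2485 + 0.0158 - 0.0003 + 0.0000 - 0.0000 + 0.0000 - 0.0000 + 0.0000
= 0.7670.

0.767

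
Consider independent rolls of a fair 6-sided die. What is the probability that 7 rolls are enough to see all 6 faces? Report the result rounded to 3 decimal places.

0.054

Let A_i be the event that face i is missing after 7 rolls. By inclusion–exclusion on the A_i,
P(all seen) = Σ_{j=0}^{6} (-1)^j C(6,j)((6-j)/6)^7
= 1.0000 - 1.6745 + 0.8779 - 0.1563 + 0.0069 - 0.0000 + 0.0000
= 0.0540.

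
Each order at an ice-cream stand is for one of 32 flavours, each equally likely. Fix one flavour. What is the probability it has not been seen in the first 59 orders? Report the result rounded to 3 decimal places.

0.154

Each order misses the fixed flavour with probability (32-1)/32 = 31/32, independently.
P(still missing after 59) = (31/32)^59 = 0.1536.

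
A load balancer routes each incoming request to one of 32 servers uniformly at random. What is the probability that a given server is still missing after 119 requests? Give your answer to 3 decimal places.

0.023

On each request the fixed server fails to appear with probability 31/32.
P(still missing after 119) = (31/32)^119 = 0.0229.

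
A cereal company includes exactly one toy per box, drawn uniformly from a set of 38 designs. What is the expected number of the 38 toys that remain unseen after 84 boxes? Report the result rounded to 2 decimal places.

For each toy, P(unseen after 84) = (37/38)^84 = 0.106.
By linearity of expectation, E[unseen] = 38·(37/38)^84 = 4.045.

4.04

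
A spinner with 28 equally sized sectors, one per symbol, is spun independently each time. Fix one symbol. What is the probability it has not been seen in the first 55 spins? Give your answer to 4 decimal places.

0.1353

On each spin the fixed symbol fails to appear with probability 27/28.
P(still missing after 55) = (27/28)^55 = 0.13531.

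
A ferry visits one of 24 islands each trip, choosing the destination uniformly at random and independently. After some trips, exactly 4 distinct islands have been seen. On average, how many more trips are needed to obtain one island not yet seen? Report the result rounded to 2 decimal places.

1.20

The number of trips until the next new island is geometric with success probability 20/24, so its mean is 24/20.
E = 24/20 = 1.200.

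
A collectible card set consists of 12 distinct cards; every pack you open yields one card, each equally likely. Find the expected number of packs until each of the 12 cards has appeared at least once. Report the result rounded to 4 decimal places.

37.2385

After k distinct cards have appeared, the next pack gives a new one with probability (12-k)/12, so the expected wait for the (k+1)-th is 12/(12-k).
E[T] = 12/12 + 12/11 + 12/10 + ... + 12/2 + 12/1 = 12·H_{12}.
H_{12} = 3.10321, so E[T] = 37.23853.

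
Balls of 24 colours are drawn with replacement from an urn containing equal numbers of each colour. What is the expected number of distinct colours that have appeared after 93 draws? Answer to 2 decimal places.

For each colour, P(seen in 93 draws) = 1 - (23/24)^93 = 0.981.
By linearity of expectation, E[distinct seen] = 24·(1 - (23/24)^93) = 23.542.

23.54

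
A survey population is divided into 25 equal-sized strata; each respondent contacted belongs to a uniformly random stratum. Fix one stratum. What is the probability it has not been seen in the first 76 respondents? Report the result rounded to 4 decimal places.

0.0449

On each respondent the fixed stratum fails to appear with probability 24/25.
P(still missing after 76) = (24/25)^76 = 0.04494.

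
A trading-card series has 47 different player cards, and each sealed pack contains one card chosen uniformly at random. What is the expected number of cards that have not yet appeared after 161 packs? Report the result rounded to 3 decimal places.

1.474

For each card, P(unseen after 161) = (46/47)^161 = 0.0314.
By linearity of expectation, E[unseen] = 47·(46/47)^161 = 1.4735.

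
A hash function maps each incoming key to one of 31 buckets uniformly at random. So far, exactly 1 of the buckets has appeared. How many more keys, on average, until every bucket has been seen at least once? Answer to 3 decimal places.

From k distinct to k+1 distinct takes on average 31/(31-k) keys.
Sum over k = 1,...,30: E = 31/30 + 31/29 + 31/28 + ... + 31/2 + 31/1 = 123.8446.

123.845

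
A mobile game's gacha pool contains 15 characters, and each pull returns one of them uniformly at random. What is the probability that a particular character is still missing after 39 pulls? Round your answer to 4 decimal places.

0.0678

On each pull the fixed character fails to appear with probability 14/15.
P(still missing after 39) = (14/15)^39 = 0.06783.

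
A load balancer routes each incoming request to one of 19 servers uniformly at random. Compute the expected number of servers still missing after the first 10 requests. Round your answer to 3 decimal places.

11.065

For each server, P(unseen after 10) = (18/19)^10 = 0.5824.
By linearity of expectation, E[unseen] = 19·(18/19)^10 = 11.0648.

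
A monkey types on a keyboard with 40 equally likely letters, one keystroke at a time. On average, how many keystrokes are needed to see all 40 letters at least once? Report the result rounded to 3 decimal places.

171.142

Split into phases: going from k distinct to k+1 distinct takes on average 40/(40-k) keystrokes.
E[T] = 40/40 + 40/39 + 40/38 + ... + 40/2 + 40/1 = 40·H_{40}.
H_{40} = 4.2785, so E[T] = 171.1417.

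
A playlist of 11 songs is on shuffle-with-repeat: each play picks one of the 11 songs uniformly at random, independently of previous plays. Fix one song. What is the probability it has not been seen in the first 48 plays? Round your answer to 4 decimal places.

0.0103

Each play misses the fixed song with probability (11-1)/11 = 10/11, independently.
P(still missing after 48) = (10/11)^48 = 0.01031.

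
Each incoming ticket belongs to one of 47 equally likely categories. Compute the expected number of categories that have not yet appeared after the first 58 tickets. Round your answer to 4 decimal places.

13.5013

For each category, P(unseen after 58) = (46/47)^58 = 0.28726.
By linearity of expectation, E[unseen] = 47·(46/47)^58 = 13.50132.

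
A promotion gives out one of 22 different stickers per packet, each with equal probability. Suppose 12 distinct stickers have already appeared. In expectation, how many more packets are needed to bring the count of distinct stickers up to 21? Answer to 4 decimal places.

The wait to go from k to k+1 distinct stickers is geometric with mean 22/(22-k).
Sum over k = 12,...,20: E = 22/10 + 22/9 + 22/8 + ... + 22/3 + 22/2 = 42.43730.

42.4373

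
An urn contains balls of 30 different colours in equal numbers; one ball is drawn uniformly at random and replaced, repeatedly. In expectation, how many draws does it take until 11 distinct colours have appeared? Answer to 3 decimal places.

13.417

Going from k to k+1 distinct takes a geometric number of draws with mean 30/(30-k).
Sum over k = 0,...,10: E = 30/30 + 30/29 + 30/28 + ... + 30/21 + 30/20 = 13.4174.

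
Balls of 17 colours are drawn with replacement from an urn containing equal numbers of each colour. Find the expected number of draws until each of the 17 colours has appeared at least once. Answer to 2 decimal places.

After k distinct colours have appeared, the next draw gives a new one with probability (17-k)/17, so the expected wait for the (k+1)-th is 17/(17-k).
E[T] = 17/17 + 17/16 + 17/15 + ... + 17/2 + 17/1 = 17·H_{17}.
H_{17} = 3.440, so E[T] = 58.472.

58.47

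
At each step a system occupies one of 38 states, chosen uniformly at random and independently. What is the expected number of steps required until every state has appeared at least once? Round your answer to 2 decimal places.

160.66

The wait to go from k to k+1 distinct states is geometric with mean 38/(38-k).
E[T] = 38/38 + 38/37 + 38/36 + ... + 38/2 + 38/1 = 38·H_{38}.
H_{38} = 4.228, so E[T] = 160.660.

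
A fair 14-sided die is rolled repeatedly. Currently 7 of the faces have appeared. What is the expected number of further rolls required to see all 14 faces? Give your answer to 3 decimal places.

The wait to go from k to k+1 distinct faces is geometric with mean 14/(14-k).
Sum over k = 7,...,13: E = 14/7 + 14/6 + 14/5 + ... + 14/2 + 14/1 = 36.3000.

36.300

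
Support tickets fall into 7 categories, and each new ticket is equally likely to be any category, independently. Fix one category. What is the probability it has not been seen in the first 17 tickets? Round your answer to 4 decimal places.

0.0728

On each ticket the fixed category fails to appear with probability 6/7.
P(still missing after 17) = (6/7)^17 = 0.07276.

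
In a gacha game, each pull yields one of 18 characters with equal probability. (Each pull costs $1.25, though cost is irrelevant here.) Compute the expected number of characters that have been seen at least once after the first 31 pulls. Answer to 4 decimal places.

For each character, P(seen in 31 pulls) = 1 - (17/18)^31 = 0.82999.
By linearity of expectation, E[distinct seen] = 18·(1 - (17/18)^31) = 14.93986.

14.9399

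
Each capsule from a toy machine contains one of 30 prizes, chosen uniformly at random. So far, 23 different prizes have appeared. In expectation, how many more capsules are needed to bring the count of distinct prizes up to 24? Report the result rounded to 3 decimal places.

With k distinct prizes already seen, the next new one takes an expected 30/(30-k) capsules.
Only the k = 23 term is needed: E = 30/7 = 4.2857.

4.286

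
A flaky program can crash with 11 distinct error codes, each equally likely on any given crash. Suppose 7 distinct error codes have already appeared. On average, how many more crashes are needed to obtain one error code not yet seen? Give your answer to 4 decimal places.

Each crash yields a new error code with probability (11-7)/11 = 4/11, so the wait is geometric with mean 11/4.
E = 11/4 = 2.75000.

2.7500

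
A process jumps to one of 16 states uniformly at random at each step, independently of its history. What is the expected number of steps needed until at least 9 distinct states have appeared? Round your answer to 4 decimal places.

With k distinct states already seen, the next new one arrives after an expected 16/(16-k) steps.
Sum over k = 0,...,8: E = 16/16 + 16/15 + 16/14 + ... + 16/9 + 16/8 = 12.60595.

12.6059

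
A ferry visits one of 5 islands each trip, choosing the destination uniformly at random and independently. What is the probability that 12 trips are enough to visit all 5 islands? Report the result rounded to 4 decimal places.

0.6780

By inclusion–exclusion over which islands are missing,
P(all seen) = Σ_{j=0}^{5} (-1)^j C(5,j)((5-j)/5)^12
= 1.00000 - 0.34360 + 0.02177 - 0.00017 + 0.00000 - 0.00000
= 0.67800.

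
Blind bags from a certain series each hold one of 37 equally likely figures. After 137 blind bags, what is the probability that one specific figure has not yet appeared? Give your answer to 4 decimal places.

0.0234

Each blind bag misses the fixed figure with probability (37-1)/37 = 36/37, independently.
P(still missing after 137) = (36/37)^137 = 0.02343.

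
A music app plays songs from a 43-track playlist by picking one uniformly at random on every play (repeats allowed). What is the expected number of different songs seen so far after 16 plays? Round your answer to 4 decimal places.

13.4905

For each song, P(seen in 16 plays) = 1 - (42/43)^16 = 0.31373.
By linearity of expectation, E[distinct seen] = 43·(1 - (42/43)^16) = 13.49050.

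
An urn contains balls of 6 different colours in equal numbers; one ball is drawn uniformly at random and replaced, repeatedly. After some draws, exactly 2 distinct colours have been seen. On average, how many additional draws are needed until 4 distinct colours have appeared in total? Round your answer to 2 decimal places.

3.50

With k distinct colours already seen, the next new one takes an expected 6/(6-k) draws.
Sum over k = 2,...,3: E = 6/4 + 6/3 = 3.500.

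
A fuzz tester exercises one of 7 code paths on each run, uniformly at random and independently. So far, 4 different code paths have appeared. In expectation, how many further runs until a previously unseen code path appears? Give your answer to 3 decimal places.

2.333

Each run yields a new code path with probability (7-4)/7 = 3/7, so the wait is geometric with mean 7/3.
E = 7/3 = 2.3333.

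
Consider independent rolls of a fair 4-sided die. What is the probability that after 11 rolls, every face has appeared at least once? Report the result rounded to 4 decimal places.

Let A_i be the event that face i is missing after 11 rolls. By inclusion–exclusion on the A_i,
P(all seen) = Σ_{j=0}^{4} (-1)^j C(4,j)((4-j)/4)^11
= 1.00000 - 0.16894 + 0.00293 - 0.00000 + 0.00000
= 0.83399.

0.8340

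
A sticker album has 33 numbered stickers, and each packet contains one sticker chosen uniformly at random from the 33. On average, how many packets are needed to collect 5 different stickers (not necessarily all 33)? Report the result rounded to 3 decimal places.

With k distinct stickers already seen, the next new one arrives after an expected 33/(33-k) packets.
Sum over k = 0,...,4: E = 33/33 + 33/32 + 33/31 + 33/30 + 33/29 = 5.3337.

5.334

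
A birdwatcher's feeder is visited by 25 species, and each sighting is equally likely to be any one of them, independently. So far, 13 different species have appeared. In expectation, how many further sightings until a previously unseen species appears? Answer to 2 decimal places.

2.08

The number of sightings until the next new species is geometric with success probability 12/25, so its mean is 25/12.
E = 25/12 = 2.083.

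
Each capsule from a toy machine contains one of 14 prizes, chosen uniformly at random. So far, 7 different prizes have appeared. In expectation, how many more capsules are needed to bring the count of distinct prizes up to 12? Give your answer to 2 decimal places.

15.30

The wait to go from k to k+1 distinct prizes is geometric with mean 14/(14-k).
Sum over k = 7,...,11: E = 14/7 + 14/6 + 14/5 + 14/4 + 14/3 = 15.300.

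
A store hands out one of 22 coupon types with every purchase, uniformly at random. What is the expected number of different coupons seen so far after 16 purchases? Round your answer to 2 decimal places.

11.55

For each coupon, P(seen in 16 purchases) = 1 - (21/22)^16 = 0.525.
By linearity of expectation, E[distinct seen] = 22·(1 - (21/22)^16) = 11.549.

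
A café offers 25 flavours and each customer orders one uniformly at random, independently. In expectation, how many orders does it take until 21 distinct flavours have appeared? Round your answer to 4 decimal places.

Going from k to k+1 distinct takes a geometric number of orders with mean 25/(25-k).
Sum over k = 0,...,20: E = 25/25 + 25/24 + 25/23 + ... + 25/6 + 25/5 = 43.31562.

43.3156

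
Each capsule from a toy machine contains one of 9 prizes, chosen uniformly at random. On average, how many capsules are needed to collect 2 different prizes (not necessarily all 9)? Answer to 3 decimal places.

Going from k to k+1 distinct takes a geometric number of capsules with mean 9/(9-k).
Sum over k = 0,...,1: E = 9/9 + 9/8 = 2.1250.

2.125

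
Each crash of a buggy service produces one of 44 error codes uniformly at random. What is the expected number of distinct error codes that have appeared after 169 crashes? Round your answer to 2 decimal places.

For each error code, P(seen in 169 crashes) = 1 - (43/44)^169 = 0.979.
By linearity of expectation, E[distinct seen] = 44·(1 - (43/44)^169) = 43.096.

43.10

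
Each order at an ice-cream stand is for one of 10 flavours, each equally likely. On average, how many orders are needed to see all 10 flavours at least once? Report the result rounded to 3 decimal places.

29.290

The wait to go from k to k+1 distinct flavours is geometric with mean 10/(10-k).
E[T] = 10/10 + 10/9 + 10/8 + ... + 10/2 + 10/1 = 10·H_{10}.
H_{10} = 2.9290, so E[T] = 29.2897.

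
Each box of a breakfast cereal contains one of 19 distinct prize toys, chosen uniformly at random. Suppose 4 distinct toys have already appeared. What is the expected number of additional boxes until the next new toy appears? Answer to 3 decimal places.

Each box yields a new toy with probability (19-4)/19 = 15/19, so the wait is geometric with mean 19/15.
E = 19/15 = 1.2667.

1.267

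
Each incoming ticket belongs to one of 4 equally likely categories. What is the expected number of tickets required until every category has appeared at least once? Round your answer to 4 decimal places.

8.3333

Split into phases: going from k distinct to k+1 distinct takes on average 4/(4-k) tickets.
E[T] = 4/4 + 4/3 + 4/2 + 4/1 = 4·H_{4}.
H_{4} = 2.08333, so E[T] = 8.33333.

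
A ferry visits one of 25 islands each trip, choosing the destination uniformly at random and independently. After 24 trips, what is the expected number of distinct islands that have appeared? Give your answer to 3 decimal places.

For each island, P(seen in 24 trips) = 1 - (24/25)^24 = 0.6246.
By linearity of expectation, E[distinct seen] = 25·(1 - (24/25)^24) = 15.6147.

15.615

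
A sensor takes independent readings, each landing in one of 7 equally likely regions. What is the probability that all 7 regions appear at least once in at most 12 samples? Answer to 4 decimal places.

Let A_i be the event that region i is missing after 12 samples. By inclusion–exclusion on the A_i,
P(all seen) = Σ_{j=0}^{7} (-1)^j C(7,j)((7-j)/7)^12
= 1.00000 - 1.10087 + 0.37041 - 0.04242 + 0.00134 - 0.00001 + 0.00000 - 0.00000
= 0.22845.

0.2285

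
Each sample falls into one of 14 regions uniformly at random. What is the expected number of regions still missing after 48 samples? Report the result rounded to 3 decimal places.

For each region, P(unseen after 48) = (13/14)^48 = 0.0285.
By linearity of expectation, E[unseen] = 14·(13/14)^48 = 0.3993.

0.399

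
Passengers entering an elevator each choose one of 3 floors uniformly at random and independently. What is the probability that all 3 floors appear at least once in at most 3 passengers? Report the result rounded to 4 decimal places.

By inclusion–exclusion over which floors are missing,
P(all seen) = Σ_{j=0}^{3} (-1)^j C(3,j)((3-j)/3)^3
= 1.00000 - 0.88889 + 0.11111 - 0.00000
= 0.22222.

0.2222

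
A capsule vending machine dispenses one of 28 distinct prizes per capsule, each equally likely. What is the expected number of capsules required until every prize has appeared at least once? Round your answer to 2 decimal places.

109.96

The wait to go from k to k+1 distinct prizes is geometric with mean 28/(28-k).
E[T] = 28/28 + 28/27 + 28/26 + ... + 28/2 + 28/1 = 28·H_{28}.
H_{28} = 3.927, so E[T] = 109.961.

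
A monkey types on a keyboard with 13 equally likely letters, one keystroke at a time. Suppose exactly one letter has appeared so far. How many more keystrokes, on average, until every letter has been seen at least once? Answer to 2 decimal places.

40.34

With k distinct letters already seen, the next new one takes an expected 13/(13-k) keystrokes.
Sum over k = 1,...,12: E = 13/12 + 13/11 + 13/10 + ... + 13/2 + 13/1 = 40.342.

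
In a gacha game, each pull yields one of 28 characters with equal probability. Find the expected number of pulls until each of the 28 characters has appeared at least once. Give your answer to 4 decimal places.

109.9608

After k distinct characters have appeared, the next pull gives a new one with probability (28-k)/28, so the expected wait for the (k+1)-th is 28/(28-k).
E[T] = 28/28 + 28/27 + 28/26 + ... + 28/2 + 28/1 = 28·H_{28}.
H_{28} = 3.92717, so E[T] = 109.96079.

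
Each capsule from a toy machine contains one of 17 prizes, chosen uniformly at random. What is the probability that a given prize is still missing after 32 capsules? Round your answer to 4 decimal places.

0.1437

Each capsule misses the fixed prize with probability (17-1)/17 = 16/17, independently.
P(still missing after 32) = (16/17)^32 = 0.14371.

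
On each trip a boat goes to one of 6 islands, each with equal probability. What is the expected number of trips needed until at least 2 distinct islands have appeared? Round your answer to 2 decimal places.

2.20

With k distinct islands already seen, the next new one arrives after an expected 6/(6-k) trips.
Sum over k = 0,...,1: E = 6/6 + 6/5 = 2.200.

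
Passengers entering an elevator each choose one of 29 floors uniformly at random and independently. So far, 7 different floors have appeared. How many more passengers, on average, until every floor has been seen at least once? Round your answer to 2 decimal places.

107.03

With k distinct floors already seen, the next new one takes an expected 29/(29-k) passengers.
Sum over k = 7,...,28: E = 29/22 + 29/21 + 29/20 + ... + 29/2 + 29/1 = 107.034.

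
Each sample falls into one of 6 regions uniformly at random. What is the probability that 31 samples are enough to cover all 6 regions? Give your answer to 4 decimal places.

0.9790

By inclusion–exclusion over which regions are missing,
P(all seen) = Σ_{j=0}^{6} (-1)^j C(6,j)((6-j)/6)^31
= 1.00000 - 0.02106 + 0.00005 - 0.00000 + 0.00000 - 0.00000 + 0.00000
= 0.97899.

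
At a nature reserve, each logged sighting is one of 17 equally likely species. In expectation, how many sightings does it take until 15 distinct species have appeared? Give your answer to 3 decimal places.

With k distinct species already seen, the next new one arrives after an expected 17/(17-k) sightings.
Sum over k = 0,...,14: E = 17/17 + 17/16 + 17/15 + ... + 17/4 + 17/3 = 32.9724.

32.972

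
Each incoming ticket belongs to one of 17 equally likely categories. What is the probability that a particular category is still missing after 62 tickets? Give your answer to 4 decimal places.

0.0233

Each ticket misses the fixed category with probability (17-1)/17 = 16/17, independently.
P(still missing after 62) = (16/17)^62 = 0.02331.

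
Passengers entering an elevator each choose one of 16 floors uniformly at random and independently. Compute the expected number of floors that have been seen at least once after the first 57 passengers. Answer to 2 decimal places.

15.60

For each floor, P(seen in 57 passengers) = 1 - (15/16)^57 = 0.975.
By linearity of expectation, E[distinct seen] = 16·(1 - (15/16)^57) = 15.596.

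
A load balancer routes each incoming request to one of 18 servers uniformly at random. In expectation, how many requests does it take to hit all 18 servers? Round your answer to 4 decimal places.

Split into phases: going from k distinct to k+1 distinct takes on average 18/(18-k) requests.
E[T] = 18/18 + 18/17 + 18/16 + ... + 18/2 + 18/1 = 18·H_{18}.
H_{18} = 3.49511, so E[T] = 62.91195.

62.9119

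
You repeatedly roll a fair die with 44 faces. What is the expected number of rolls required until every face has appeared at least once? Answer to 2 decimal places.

192.40

Split into phases: going from k distinct to k+1 distinct takes on average 44/(44-k) rolls.
E[T] = 44/44 + 44/43 + 44/42 + ... + 44/2 + 44/1 = 44·H_{44}.
H_{44} = 4.373, so E[T] = 192.400.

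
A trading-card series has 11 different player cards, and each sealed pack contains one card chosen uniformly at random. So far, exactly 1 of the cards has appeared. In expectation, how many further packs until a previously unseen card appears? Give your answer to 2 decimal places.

The number of packs until the next new card is geometric with success probability 10/11, so its mean is 11/10.
E = 11/10 = 1.100.

1.10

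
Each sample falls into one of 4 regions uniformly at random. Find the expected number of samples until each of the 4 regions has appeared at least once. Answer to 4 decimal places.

Split into phases: going from k distinct to k+1 distinct takes on average 4/(4-k) samples.
E[T] = 4/4 + 4/3 + 4/2 + 4/1 = 4·H_{4}.
H_{4} = 2.08333, so E[T] = 8.33333.

8.3333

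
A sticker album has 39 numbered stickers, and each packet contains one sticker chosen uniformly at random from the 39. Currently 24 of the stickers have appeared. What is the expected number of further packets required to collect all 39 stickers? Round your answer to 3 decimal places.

The wait to go from k to k+1 distinct stickers is geometric with mean 39/(39-k).
Sum over k = 24,...,38: E = 39/15 + 39/14 + 39/13 + ... + 39/2 + 39/1 = 129.4109.

129.411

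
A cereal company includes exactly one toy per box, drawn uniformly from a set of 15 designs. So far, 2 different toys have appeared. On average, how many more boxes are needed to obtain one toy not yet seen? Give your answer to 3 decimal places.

1.154

Each box yields a new toy with probability (15-2)/15 = 13/15, so the wait is geometric with mean 15/13.
E = 15/13 = 1.1538.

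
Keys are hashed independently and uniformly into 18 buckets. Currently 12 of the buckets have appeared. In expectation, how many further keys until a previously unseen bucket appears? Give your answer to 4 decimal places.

3.0000

The number of keys until the next new bucket is geometric with success probability 6/18, so its mean is 18/6.
E = 18/6 = 3.00000.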